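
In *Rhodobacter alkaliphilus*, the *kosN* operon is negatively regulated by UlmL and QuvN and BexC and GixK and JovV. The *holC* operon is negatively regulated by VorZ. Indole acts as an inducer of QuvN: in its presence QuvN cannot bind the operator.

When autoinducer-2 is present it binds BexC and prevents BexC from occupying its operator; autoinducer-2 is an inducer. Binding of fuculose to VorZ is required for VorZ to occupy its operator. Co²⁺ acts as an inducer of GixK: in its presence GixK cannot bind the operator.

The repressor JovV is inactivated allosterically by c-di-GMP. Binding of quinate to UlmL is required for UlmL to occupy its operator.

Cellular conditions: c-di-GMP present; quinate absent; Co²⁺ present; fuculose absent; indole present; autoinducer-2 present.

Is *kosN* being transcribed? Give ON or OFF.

ON

Quinate is absent, so UlmL is inactive.
Indole is present, so QuvN is inactive.
Autoinducer-2 is present, so BexC is inactive.
Co²⁺ is present, so GixK is inactive.
c-di-GMP is present, so JovV is inactive.
With no repressor bound, *kosN* is transcribed.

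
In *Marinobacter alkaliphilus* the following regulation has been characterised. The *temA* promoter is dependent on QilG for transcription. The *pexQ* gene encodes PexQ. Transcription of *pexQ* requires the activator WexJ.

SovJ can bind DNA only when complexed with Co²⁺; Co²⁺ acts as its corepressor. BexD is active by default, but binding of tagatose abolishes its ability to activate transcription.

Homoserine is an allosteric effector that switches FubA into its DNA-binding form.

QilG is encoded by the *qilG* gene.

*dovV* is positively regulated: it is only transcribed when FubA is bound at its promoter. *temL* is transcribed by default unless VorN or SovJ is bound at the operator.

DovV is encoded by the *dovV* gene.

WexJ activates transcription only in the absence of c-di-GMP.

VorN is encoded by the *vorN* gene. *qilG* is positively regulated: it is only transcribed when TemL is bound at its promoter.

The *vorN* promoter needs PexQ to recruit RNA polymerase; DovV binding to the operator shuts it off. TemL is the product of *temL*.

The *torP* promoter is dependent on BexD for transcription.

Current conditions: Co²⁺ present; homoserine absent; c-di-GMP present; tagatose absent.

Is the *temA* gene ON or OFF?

Homoserine is absent, so FubA is inactive.
Required activator FubA is absent, so *dovV* is not transcribed.
So DovV is not produced.
c-di-GMP is present, so WexJ is inactive.
Required activator WexJ is absent, so *pexQ* is not transcribed.
So PexQ is not produced.
Required activator PexQ is absent, so *vorN* is not transcribed.
So VorN is not produced.
Co²⁺ is present, so SovJ is active.
With repressor SovJ bound, *temL* is not transcribed.
So TemL is not produced.
Required activator TemL is absent, so *qilG* is not transcribed.
So QilG is not produced.
Required activator QilG is absent, so *temA* is not transcribed.

OFF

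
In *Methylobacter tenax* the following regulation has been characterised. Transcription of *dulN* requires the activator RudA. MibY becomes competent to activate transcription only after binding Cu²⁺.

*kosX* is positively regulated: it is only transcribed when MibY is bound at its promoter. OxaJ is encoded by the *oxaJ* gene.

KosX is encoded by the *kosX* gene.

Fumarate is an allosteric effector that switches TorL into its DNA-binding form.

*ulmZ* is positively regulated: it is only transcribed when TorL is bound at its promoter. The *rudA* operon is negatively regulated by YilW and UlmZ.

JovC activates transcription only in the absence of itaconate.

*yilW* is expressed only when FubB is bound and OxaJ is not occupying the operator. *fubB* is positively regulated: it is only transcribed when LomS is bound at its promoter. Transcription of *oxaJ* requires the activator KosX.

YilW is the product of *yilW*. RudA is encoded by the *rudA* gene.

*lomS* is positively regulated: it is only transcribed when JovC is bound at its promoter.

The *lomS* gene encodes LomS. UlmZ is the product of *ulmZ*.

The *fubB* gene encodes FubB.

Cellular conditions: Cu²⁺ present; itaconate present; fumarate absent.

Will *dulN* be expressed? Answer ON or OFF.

ON

Cu²⁺ is present, so MibY is active.
No repressor is bound and MibY is active, so *kosX* is transcribed.
So KosX is produced and active.
No repressor is bound and KosX is active, so *oxaJ* is transcribed.
So OxaJ is produced and active.
Itaconate is present, so JovC is inactive.
Required activator JovC is absent, so *lomS* is not transcribed.
So LomS is not produced.
Required activator LomS is absent, so *fubB* is not transcribed.
So FubB is not produced.
With repressor OxaJ bound, *yilW* is not transcribed.
So YilW is not produced.
Fumarate is absent, so TorL is inactive.
Required activator TorL is absent, so *ulmZ* is not transcribed.
So UlmZ is not produced.
With no repressor bound, *rudA* is transcribed.
So RudA is produced and active.
No repressor is bound and RudA is active, so *dulN* is transcribed.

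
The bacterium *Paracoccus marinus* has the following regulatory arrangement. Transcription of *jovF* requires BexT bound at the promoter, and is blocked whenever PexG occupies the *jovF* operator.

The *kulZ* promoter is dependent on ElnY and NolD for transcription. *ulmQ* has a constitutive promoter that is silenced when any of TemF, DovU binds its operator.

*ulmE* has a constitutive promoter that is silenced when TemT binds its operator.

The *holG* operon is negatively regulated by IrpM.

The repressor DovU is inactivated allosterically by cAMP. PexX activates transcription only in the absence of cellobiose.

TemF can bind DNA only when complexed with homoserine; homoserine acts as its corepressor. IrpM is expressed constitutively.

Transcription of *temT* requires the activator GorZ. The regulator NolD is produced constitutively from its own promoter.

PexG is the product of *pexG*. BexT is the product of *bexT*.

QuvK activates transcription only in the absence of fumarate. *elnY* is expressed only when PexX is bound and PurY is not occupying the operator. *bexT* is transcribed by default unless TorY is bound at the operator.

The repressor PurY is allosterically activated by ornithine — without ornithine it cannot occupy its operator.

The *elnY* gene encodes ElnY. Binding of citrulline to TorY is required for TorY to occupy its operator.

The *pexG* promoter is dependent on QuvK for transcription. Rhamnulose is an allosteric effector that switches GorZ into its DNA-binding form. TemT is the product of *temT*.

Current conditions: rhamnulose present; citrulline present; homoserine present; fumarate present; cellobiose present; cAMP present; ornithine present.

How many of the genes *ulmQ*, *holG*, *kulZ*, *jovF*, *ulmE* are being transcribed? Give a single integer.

Homoserine is present, so TemF is active.
cAMP is present, so DovU is inactive.
With repressor TemF bound, *ulmQ* is not transcribed.
→ *ulmQ* is OFF.
IrpM is produced constitutively and is active.
With repressor IrpM bound, *holG* is not transcribed.
→ *holG* is OFF.
Ornithine is present, so PurY is active.
Cellobiose is present, so PexX is inactive.
With repressor PurY bound, *elnY* is not transcribed.
So ElnY is not produced.
NolD is produced constitutively and is active.
Required activator ElnY is absent, so *kulZ* is not transcribed.
→ *kulZ* is OFF.
Citrulline is present, so TorY is active.
With repressor TorY bound, *bexT* is not transcribed.
So BexT is not produced.
Fumarate is present, so QuvK is inactive.
Required activator QuvK is absent, so *pexG* is not transcribed.
So PexG is not produced.
Required activator BexT is absent, so *jovF* is not transcribed.
→ *jovF* is OFF.
Rhamnulose is present, so GorZ is active.
No repressor is bound and GorZ is active, so *temT* is transcribed.
So TemT is produced and active.
With repressor TemT bound, *ulmE* is not transcribed.
→ *ulmE* is OFF.
0 of the 5 genes are transcribed.

0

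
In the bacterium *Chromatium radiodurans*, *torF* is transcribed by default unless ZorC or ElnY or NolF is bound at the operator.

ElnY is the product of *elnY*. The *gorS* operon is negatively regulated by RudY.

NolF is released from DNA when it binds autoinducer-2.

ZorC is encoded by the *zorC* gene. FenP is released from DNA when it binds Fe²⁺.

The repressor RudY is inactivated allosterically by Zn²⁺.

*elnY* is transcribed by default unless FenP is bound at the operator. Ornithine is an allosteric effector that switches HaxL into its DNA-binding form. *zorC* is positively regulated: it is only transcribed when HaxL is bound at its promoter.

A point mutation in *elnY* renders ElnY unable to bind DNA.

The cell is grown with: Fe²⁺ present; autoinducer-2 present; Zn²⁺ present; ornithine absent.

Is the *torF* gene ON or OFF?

Ornithine is absent, so HaxL is inactive.
Required activator HaxL is absent, so *zorC* is not transcribed.
So ZorC is not produced.
ElnY is non-functional in this strain, so it has no effect.
Autoinducer-2 is present, so NolF is inactive.
With no repressor bound, *torF* is transcribed.

ON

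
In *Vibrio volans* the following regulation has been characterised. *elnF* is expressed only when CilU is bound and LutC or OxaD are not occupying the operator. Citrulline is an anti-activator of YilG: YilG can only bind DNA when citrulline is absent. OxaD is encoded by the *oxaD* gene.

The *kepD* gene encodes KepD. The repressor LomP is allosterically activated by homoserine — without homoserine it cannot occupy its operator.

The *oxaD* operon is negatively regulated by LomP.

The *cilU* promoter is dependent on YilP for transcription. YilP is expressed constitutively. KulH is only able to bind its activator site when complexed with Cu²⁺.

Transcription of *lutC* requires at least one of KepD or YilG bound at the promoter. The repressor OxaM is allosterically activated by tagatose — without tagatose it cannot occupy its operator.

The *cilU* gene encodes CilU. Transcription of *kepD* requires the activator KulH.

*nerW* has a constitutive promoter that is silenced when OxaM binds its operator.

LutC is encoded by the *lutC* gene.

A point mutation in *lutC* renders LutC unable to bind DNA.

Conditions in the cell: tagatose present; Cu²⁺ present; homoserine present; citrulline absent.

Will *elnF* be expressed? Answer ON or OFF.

ON

LutC is non-functional in this strain, so it has no effect.
Homoserine is present, so LomP is active.
With repressor LomP bound, *oxaD* is not transcribed.
So OxaD is not produced.
YilP is produced constitutively and is active.
No repressor is bound and YilP is active, so *cilU* is transcribed.
So CilU is produced and active.
No repressor is bound and CilU is active, so *elnF* is transcribed.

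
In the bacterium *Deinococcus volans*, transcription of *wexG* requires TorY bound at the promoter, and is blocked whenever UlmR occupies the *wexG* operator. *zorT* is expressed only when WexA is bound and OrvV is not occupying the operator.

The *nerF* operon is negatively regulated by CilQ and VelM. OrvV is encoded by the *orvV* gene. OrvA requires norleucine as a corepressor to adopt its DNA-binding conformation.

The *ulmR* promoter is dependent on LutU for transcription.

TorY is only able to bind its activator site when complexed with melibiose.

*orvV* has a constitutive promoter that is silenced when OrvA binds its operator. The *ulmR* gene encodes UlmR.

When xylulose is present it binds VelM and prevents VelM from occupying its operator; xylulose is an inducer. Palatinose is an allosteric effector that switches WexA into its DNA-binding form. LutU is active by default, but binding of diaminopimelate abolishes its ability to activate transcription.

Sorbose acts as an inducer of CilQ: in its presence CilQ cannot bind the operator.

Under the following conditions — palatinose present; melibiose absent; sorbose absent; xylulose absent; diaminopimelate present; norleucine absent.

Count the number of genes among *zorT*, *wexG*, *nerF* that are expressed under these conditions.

Norleucine is absent, so OrvA is inactive.
With no repressor bound, *orvV* is transcribed.
So OrvV is produced and active.
Palatinose is present, so WexA is active.
With repressor OrvV bound, *zorT* is not transcribed.
→ *zorT* is OFF.
Diaminopimelate is present, so LutU is inactive.
Required activator LutU is absent, so *ulmR* is not transcribed.
So UlmR is not produced.
Melibiose is absent, so TorY is inactive.
Required activator TorY is absent, so *wexG* is not transcribed.
→ *wexG* is OFF.
Sorbose is absent, so CilQ is active.
Xylulose is absent, so VelM is active.
With repressor CilQ bound, *nerF* is not transcribed.
→ *nerF* is OFF.
0 of the 3 genes are transcribed.

0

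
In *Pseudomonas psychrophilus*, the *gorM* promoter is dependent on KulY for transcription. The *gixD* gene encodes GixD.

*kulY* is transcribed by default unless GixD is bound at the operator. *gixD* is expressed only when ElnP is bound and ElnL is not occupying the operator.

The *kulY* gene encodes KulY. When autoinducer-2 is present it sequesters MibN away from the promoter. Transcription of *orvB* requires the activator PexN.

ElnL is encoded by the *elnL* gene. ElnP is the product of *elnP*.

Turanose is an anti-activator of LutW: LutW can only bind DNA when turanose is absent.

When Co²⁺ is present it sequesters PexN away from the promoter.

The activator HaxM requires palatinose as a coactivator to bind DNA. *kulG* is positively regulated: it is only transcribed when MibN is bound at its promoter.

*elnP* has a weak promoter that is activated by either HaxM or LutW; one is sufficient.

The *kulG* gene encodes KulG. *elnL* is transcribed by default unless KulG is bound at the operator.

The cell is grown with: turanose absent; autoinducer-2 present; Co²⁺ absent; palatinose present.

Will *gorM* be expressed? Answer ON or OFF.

ON

Autoinducer-2 is present, so MibN is inactive.
Required activator MibN is absent, so *kulG* is not transcribed.
So KulG is not produced.
With no repressor bound, *elnL* is transcribed.
So ElnL is produced and active.
Palatinose is present, so HaxM is active.
Turanose is absent, so LutW is active.
Activator HaxM is present, so *elnP* is transcribed.
So ElnP is produced and active.
With repressor ElnL bound, *gixD* is not transcribed.
So GixD is not produced.
With no repressor bound, *kulY* is transcribed.
So KulY is produced and active.
No repressor is bound and KulY is active, so *gorM* is transcribed.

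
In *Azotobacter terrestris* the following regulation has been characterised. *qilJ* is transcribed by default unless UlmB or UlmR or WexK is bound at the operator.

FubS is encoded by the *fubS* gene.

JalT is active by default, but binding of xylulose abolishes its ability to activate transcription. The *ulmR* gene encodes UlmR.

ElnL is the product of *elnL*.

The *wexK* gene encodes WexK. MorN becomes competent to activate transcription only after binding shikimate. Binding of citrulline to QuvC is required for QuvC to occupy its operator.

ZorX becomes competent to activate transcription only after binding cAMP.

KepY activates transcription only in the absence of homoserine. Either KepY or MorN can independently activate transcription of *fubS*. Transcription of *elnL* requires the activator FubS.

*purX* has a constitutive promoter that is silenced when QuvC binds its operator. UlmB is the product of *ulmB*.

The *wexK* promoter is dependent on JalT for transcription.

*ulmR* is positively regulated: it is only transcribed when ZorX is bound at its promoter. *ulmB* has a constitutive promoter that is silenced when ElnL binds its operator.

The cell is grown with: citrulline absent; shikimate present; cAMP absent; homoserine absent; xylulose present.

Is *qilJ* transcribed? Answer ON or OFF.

Homoserine is absent, so KepY is active.
Shikimate is present, so MorN is active.
Activator KepY is present, so *fubS* is transcribed.
So FubS is produced and active.
No repressor is bound and FubS is active, so *elnL* is transcribed.
So ElnL is produced and active.
With repressor ElnL bound, *ulmB* is not transcribed.
So UlmB is not produced.
cAMP is absent, so ZorX is inactive.
Required activator ZorX is absent, so *ulmR* is not transcribed.
So UlmR is not produced.
Xylulose is present, so JalT is inactive.
Required activator JalT is absent, so *wexK* is not transcribed.
So WexK is not produced.
With no repressor bound, *qilJ* is transcribed.

ON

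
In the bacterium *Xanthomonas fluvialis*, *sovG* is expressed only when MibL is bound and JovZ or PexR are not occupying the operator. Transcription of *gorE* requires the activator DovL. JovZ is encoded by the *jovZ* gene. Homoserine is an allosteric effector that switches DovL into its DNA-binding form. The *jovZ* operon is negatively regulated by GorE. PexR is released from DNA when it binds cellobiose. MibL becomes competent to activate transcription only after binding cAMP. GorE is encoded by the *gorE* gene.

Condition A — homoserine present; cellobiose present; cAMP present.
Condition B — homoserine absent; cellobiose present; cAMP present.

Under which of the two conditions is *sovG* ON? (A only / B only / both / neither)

Condition A:
Homoserine is present, so DovL is active.
No repressor is bound and DovL is active, so *gorE* is transcribed.
So GorE is produced and active.
With repressor GorE bound, *jovZ* is not transcribed.
So JovZ is not produced.
Cellobiose is present, so PexR is inactive.
cAMP is present, so MibL is active.
No repressor is bound and MibL is active, so *sovG* is transcribed.
→ *sovG* is ON in A.
Condition B:
Homoserine is absent, so DovL is inactive.
Required activator DovL is absent, so *gorE* is not transcribed.
So GorE is not produced.
With no repressor bound, *jovZ* is transcribed.
So JovZ is produced and active.
Cellobiose is present, so PexR is inactive.
cAMP is present, so MibL is active.
With repressor JovZ bound, *sovG* is not transcribed.
→ *sovG* is OFF in B.

A only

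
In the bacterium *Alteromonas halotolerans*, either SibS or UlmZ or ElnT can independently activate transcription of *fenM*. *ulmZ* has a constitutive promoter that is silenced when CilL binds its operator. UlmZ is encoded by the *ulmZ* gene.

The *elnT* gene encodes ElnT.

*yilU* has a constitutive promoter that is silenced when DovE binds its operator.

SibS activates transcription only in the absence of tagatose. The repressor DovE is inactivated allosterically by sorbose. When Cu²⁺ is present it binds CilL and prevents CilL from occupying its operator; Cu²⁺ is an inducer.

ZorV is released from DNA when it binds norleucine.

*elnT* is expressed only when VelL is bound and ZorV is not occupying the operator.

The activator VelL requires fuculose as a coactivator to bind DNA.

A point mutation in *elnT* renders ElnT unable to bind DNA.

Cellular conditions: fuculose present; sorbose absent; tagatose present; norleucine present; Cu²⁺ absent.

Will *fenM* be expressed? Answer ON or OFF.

OFF

Tagatose is present, so SibS is inactive.
Cu²⁺ is absent, so CilL is active.
With repressor CilL bound, *ulmZ* is not transcribed.
So UlmZ is not produced.
ElnT is non-functional in this strain, so it has no effect.
No activator is available at the *fenM* promoter, so *fenM* is not transcribed.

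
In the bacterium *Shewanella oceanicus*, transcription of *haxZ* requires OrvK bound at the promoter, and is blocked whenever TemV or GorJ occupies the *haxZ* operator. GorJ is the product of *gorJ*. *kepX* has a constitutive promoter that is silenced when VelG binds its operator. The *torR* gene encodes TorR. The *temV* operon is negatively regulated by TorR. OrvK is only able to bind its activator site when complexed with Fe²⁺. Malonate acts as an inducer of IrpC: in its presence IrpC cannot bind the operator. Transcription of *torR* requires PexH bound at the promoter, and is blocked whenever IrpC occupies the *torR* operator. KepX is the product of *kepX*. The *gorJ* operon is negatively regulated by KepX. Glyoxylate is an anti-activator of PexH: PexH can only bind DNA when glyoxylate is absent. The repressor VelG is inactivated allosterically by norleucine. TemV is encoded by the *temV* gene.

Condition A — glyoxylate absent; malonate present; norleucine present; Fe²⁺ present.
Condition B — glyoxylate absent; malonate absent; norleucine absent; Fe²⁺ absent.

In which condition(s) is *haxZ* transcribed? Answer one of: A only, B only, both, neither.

A only

Condition A:
Glyoxylate is absent, so PexH is active.
Malonate is present, so IrpC is inactive.
No repressor is bound and PexH is active, so *torR* is transcribed.
So TorR is produced and active.
With repressor TorR bound, *temV* is not transcribed.
So TemV is not produced.
Norleucine is present, so VelG is inactive.
With no repressor bound, *kepX* is transcribed.
So KepX is produced and active.
With repressor KepX bound, *gorJ* is not transcribed.
So GorJ is not produced.
Fe²⁺ is present, so OrvK is active.
No repressor is bound and OrvK is active, so *haxZ* is transcribed.
→ *haxZ* is ON in A.
Condition B:
Glyoxylate is absent, so PexH is active.
Malonate is absent, so IrpC is active.
With repressor IrpC bound, *torR* is not transcribed.
So TorR is not produced.
With no repressor bound, *temV* is transcribed.
So TemV is produced and active.
Norleucine is absent, so VelG is active.
With repressor VelG bound, *kepX* is not transcribed.
So KepX is not produced.
With no repressor bound, *gorJ* is transcribed.
So GorJ is produced and active.
Fe²⁺ is absent, so OrvK is inactive.
With repressor TemV bound, *haxZ* is not transcribed.
→ *haxZ* is OFF in B.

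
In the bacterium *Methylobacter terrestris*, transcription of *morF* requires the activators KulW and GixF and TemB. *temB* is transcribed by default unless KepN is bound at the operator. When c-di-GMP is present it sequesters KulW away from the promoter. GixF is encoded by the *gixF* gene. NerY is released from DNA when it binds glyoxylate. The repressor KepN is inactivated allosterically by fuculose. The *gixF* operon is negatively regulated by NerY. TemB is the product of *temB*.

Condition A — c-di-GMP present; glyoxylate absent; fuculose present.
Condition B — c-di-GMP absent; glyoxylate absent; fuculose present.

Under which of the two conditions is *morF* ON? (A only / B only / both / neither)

Condition A:
c-di-GMP is present, so KulW is inactive.
Glyoxylate is absent, so NerY is active.
With repressor NerY bound, *gixF* is not transcribed.
So GixF is not produced.
Fuculose is present, so KepN is inactive.
With no repressor bound, *temB* is transcribed.
So TemB is produced and active.
Required activator KulW is absent, so *morF* is not transcribed.
→ *morF* is OFF in A.
Condition B:
c-di-GMP is absent, so KulW is active.
Glyoxylate is absent, so NerY is active.
With repressor NerY bound, *gixF* is not transcribed.
So GixF is not produced.
Fuculose is present, so KepN is inactive.
With no repressor bound, *temB* is transcribed.
So TemB is produced and active.
Required activator GixF is absent, so *morF* is not transcribed.
→ *morF* is OFF in B.

neither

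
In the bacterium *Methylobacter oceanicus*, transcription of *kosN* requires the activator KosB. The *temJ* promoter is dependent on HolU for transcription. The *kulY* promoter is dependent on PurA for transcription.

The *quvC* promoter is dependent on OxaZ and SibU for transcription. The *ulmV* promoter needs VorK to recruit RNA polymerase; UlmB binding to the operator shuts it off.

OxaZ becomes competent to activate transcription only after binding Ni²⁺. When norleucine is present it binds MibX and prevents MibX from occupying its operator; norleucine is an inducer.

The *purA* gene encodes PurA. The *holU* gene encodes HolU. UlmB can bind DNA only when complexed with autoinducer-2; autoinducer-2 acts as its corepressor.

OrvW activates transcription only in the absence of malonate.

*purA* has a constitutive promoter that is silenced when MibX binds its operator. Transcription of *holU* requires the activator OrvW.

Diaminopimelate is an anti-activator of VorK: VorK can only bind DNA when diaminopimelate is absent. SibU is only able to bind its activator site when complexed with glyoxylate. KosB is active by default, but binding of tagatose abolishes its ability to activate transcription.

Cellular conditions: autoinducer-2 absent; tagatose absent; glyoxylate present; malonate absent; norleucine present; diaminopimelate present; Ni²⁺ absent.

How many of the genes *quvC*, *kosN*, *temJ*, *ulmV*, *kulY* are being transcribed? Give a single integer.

3

Ni²⁺ is absent, so OxaZ is inactive.
Glyoxylate is present, so SibU is active.
Required activator OxaZ is absent, so *quvC* is not transcribed.
→ *quvC* is OFF.
Tagatose is absent, so KosB is active.
No repressor is bound and KosB is active, so *kosN* is transcribed.
→ *kosN* is ON.
Malonate is absent, so OrvW is active.
No repressor is bound and OrvW is active, so *holU* is transcribed.
So HolU is produced and active.
No repressor is bound and HolU is active, so *temJ* is transcribed.
→ *temJ* is ON.
Autoinducer-2 is absent, so UlmB is inactive.
Diaminopimelate is present, so VorK is inactive.
Required activator VorK is absent, so *ulmV* is not transcribed.
→ *ulmV* is OFF.
Norleucine is present, so MibX is inactive.
With no repressor bound, *purA* is transcribed.
So PurA is produced and active.
No repressor is bound and PurA is active, so *kulY* is transcribed.
→ *kulY* is ON.
3 of the 5 genes are transcribed.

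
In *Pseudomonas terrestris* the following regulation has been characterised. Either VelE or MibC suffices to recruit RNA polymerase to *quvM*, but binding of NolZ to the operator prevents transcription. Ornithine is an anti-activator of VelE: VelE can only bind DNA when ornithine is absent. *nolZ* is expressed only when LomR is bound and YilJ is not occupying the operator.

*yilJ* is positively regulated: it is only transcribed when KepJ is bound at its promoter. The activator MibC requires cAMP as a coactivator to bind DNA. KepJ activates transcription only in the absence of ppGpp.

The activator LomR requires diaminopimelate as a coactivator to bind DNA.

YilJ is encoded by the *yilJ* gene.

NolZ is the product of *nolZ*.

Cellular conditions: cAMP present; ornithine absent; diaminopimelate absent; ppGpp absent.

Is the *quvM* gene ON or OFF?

Ornithine is absent, so VelE is active.
cAMP is present, so MibC is active.
Diaminopimelate is absent, so LomR is inactive.
ppGpp is absent, so KepJ is active.
No repressor is bound and KepJ is active, so *yilJ* is transcribed.
So YilJ is produced and active.
With repressor YilJ bound, *nolZ* is not transcribed.
So NolZ is not produced.
Activator VelE is present, so *quvM* is transcribed.

ON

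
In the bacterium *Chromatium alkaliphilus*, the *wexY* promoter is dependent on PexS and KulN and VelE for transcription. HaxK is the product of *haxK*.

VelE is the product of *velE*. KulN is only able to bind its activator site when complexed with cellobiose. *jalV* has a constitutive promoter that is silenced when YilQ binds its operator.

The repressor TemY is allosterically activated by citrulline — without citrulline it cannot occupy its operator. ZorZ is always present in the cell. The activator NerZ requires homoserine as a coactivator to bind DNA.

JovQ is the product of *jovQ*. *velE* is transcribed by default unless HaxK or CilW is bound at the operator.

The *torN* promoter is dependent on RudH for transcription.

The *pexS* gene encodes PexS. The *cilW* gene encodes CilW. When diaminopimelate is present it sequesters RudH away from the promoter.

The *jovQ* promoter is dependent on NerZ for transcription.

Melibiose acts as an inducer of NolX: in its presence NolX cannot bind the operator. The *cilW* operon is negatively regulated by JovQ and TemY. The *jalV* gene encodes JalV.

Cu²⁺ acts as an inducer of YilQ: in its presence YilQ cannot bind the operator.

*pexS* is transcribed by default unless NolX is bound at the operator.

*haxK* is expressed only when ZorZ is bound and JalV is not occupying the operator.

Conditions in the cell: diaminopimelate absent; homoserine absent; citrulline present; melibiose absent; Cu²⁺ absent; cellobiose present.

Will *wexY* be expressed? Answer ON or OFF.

OFF

Melibiose is absent, so NolX is active.
With repressor NolX bound, *pexS* is not transcribed.
So PexS is not produced.
Cellobiose is present, so KulN is active.
ZorZ is produced constitutively and is active.
Cu²⁺ is absent, so YilQ is active.
With repressor YilQ bound, *jalV* is not transcribed.
So JalV is not produced.
No repressor is bound and ZorZ is active, so *haxK* is transcribed.
So HaxK is produced and active.
Homoserine is absent, so NerZ is inactive.
Required activator NerZ is absent, so *jovQ* is not transcribed.
So JovQ is not produced.
Citrulline is present, so TemY is active.
With repressor TemY bound, *cilW* is not transcribed.
So CilW is not produced.
With repressor HaxK bound, *velE* is not transcribed.
So VelE is not produced.
Required activator PexS is absent, so *wexY* is not transcribed.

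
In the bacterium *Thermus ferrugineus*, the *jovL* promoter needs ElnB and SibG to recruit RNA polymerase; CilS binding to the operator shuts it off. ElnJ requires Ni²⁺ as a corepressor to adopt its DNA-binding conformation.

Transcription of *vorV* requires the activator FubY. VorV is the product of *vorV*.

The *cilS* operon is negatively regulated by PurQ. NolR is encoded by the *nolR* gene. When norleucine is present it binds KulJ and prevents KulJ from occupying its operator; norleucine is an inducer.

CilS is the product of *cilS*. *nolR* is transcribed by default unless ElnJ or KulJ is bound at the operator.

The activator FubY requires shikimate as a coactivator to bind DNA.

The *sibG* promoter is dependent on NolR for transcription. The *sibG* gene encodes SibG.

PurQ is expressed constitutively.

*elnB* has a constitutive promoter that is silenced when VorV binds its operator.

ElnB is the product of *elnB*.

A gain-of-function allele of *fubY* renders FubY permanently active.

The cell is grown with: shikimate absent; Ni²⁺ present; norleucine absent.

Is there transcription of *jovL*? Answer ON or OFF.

OFF

FubY is constitutively active in this strain.
No repressor is bound and FubY is active, so *vorV* is transcribed.
So VorV is produced and active.
With repressor VorV bound, *elnB* is not transcribed.
So ElnB is not produced.
Ni²⁺ is present, so ElnJ is active.
Norleucine is absent, so KulJ is active.
With repressor ElnJ bound, *nolR* is not transcribed.
So NolR is not produced.
Required activator NolR is absent, so *sibG* is not transcribed.
So SibG is not produced.
PurQ is produced constitutively and is active.
With repressor PurQ bound, *cilS* is not transcribed.
So CilS is not produced.
Required activator ElnB is absent, so *jovL* is not transcribed.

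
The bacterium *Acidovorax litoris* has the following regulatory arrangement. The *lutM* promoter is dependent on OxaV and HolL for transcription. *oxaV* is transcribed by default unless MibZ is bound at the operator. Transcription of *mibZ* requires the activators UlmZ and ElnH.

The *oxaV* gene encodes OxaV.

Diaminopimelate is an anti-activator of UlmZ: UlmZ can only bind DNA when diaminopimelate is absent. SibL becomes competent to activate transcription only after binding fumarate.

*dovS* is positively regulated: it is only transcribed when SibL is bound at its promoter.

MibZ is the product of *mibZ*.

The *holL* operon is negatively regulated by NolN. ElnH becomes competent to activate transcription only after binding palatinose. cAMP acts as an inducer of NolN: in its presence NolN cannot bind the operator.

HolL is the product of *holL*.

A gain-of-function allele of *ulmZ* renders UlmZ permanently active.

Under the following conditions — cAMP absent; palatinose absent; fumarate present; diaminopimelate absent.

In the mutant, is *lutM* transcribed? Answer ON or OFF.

UlmZ is constitutively active in this strain.
Palatinose is absent, so ElnH is inactive.
Required activator ElnH is absent, so *mibZ* is not transcribed.
So MibZ is not produced.
With no repressor bound, *oxaV* is transcribed.
So OxaV is produced and active.
cAMP is absent, so NolN is active.
With repressor NolN bound, *holL* is not transcribed.
So HolL is not produced.
Required activator HolL is absent, so *lutM* is not transcribed.

OFF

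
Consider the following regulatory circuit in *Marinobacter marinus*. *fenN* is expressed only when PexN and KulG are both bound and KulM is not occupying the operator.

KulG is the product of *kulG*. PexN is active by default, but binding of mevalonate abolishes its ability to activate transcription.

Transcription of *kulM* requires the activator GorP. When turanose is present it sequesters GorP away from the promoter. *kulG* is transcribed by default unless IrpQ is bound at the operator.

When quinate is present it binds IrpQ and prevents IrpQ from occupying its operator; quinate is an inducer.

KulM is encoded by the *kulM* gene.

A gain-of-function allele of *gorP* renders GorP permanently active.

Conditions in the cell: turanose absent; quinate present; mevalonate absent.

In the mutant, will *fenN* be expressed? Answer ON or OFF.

Mevalonate is absent, so PexN is active.
Quinate is present, so IrpQ is inactive.
With no repressor bound, *kulG* is transcribed.
So KulG is produced and active.
GorP is constitutively active in this strain.
No repressor is bound and GorP is active, so *kulM* is transcribed.
So KulM is produced and active.
With repressor KulM bound, *fenN* is not transcribed.

OFF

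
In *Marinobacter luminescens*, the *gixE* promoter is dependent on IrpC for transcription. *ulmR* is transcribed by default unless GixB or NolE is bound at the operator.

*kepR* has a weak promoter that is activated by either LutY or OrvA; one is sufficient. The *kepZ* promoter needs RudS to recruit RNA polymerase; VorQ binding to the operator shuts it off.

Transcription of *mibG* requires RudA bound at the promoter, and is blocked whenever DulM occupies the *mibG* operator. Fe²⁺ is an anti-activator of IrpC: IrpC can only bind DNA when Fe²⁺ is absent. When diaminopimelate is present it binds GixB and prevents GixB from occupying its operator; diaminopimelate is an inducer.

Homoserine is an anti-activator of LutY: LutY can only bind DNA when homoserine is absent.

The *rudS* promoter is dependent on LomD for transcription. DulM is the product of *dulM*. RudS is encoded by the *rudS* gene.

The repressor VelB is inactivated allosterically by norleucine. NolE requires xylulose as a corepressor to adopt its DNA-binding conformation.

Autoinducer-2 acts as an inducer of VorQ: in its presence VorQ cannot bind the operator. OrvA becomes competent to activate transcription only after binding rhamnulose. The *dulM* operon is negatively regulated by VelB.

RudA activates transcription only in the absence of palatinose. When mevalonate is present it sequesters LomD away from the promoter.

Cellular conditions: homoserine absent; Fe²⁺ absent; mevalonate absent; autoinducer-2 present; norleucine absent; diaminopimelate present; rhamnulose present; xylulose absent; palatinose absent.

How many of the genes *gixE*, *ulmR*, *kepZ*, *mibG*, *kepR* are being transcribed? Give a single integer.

5

Fe²⁺ is absent, so IrpC is active.
No repressor is bound and IrpC is active, so *gixE* is transcribed.
→ *gixE* is ON.
Diaminopimelate is present, so GixB is inactive.
Xylulose is absent, so NolE is inactive.
With no repressor bound, *ulmR* is transcribed.
→ *ulmR* is ON.
Mevalonate is absent, so LomD is active.
No repressor is bound and LomD is active, so *rudS* is transcribed.
So RudS is produced and active.
Autoinducer-2 is present, so VorQ is inactive.
No repressor is bound and RudS is active, so *kepZ* is transcribed.
→ *kepZ* is ON.
Palatinose is absent, so RudA is active.
Norleucine is absent, so VelB is active.
With repressor VelB bound, *dulM* is not transcribed.
So DulM is not produced.
No repressor is bound and RudA is active, so *mibG* is transcribed.
→ *mibG* is ON.
Homoserine is absent, so LutY is active.
Rhamnulose is present, so OrvA is active.
Activator LutY is present, so *kepR* is transcribed.
→ *kepR* is ON.
5 of the 5 genes are transcribed.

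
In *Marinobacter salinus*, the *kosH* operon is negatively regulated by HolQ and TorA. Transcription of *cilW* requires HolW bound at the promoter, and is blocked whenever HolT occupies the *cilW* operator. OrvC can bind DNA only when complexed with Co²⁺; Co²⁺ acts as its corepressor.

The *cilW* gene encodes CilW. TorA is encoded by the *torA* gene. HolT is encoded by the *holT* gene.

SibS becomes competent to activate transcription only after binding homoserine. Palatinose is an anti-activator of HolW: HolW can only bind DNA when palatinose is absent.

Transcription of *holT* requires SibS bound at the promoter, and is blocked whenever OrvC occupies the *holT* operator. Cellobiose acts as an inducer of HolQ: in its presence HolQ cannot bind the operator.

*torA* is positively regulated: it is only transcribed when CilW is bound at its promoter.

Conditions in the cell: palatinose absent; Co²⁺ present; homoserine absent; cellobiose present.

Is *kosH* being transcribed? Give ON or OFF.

Cellobiose is present, so HolQ is inactive.
Homoserine is absent, so SibS is inactive.
Co²⁺ is present, so OrvC is active.
With repressor OrvC bound, *holT* is not transcribed.
So HolT is not produced.
Palatinose is absent, so HolW is active.
No repressor is bound and HolW is active, so *cilW* is transcribed.
So CilW is produced and active.
No repressor is bound and CilW is active, so *torA* is transcribed.
So TorA is produced and active.
With repressor TorA bound, *kosH* is not transcribed.

OFF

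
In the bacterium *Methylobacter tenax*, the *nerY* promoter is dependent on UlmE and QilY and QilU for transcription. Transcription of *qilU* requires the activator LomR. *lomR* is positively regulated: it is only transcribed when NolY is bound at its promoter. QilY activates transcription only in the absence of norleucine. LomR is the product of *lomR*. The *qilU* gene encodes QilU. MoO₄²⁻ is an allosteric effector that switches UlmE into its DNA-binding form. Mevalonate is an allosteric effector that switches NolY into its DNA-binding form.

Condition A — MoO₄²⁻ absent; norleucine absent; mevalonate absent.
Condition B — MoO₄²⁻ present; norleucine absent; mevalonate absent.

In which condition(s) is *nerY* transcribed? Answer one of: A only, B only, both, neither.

neither

Condition A:
MoO₄²⁻ is absent, so UlmE is inactive.
Norleucine is absent, so QilY is active.
Mevalonate is absent, so NolY is inactive.
Required activator NolY is absent, so *lomR* is not transcribed.
So LomR is not produced.
Required activator LomR is absent, so *qilU* is not transcribed.
So QilU is not produced.
Required activator UlmE is absent, so *nerY* is not transcribed.
→ *nerY* is OFF in A.
Condition B:
MoO₄²⁻ is present, so UlmE is active.
Norleucine is absent, so QilY is active.
Mevalonate is absent, so NolY is inactive.
Required activator NolY is absent, so *lomR* is not transcribed.
So LomR is not produced.
Required activator LomR is absent, so *qilU* is not transcribed.
So QilU is not produced.
Required activator QilU is absent, so *nerY* is not transcribed.
→ *nerY* is OFF in B.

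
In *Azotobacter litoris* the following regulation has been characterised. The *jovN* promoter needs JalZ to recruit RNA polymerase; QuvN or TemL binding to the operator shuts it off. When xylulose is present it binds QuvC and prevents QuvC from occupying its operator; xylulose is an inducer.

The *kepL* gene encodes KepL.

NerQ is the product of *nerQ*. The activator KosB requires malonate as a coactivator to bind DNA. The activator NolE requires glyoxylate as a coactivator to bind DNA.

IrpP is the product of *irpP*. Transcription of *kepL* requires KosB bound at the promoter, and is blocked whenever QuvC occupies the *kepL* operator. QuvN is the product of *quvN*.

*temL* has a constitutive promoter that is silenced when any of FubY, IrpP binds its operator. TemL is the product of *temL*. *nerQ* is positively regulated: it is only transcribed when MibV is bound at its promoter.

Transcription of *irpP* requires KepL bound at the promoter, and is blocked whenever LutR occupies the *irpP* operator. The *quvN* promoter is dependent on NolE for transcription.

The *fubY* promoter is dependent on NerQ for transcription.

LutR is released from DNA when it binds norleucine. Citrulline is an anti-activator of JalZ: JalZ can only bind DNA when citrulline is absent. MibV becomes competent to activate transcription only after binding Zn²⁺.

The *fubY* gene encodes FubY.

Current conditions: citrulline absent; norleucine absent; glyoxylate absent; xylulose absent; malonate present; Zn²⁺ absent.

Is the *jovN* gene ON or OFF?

OFF

Glyoxylate is absent, so NolE is inactive.
Required activator NolE is absent, so *quvN* is not transcribed.
So QuvN is not produced.
Citrulline is absent, so JalZ is active.
Zn²⁺ is absent, so MibV is inactive.
Required activator MibV is absent, so *nerQ* is not transcribed.
So NerQ is not produced.
Required activator NerQ is absent, so *fubY* is not transcribed.
So FubY is not produced.
Norleucine is absent, so LutR is active.
Malonate is present, so KosB is active.
Xylulose is absent, so QuvC is active.
With repressor QuvC bound, *kepL* is not transcribed.
So KepL is not produced.
With repressor LutR bound, *irpP* is not transcribed.
So IrpP is not produced.
With no repressor bound, *temL* is transcribed.
So TemL is produced and active.
With repressor TemL bound, *jovN* is not transcribed.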